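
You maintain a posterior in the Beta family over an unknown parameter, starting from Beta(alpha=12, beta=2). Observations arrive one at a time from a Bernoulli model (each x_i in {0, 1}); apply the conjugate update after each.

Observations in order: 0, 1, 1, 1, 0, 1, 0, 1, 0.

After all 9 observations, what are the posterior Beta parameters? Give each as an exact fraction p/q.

obs 1: x=0 → posterior Beta(12, 3)
obs 2: x=1 → posterior Beta(13, 3)
obs 3: x=1 → posterior Beta(14, 3)
obs 4: x=1 → posterior Beta(15, 3)
obs 5: x=0 → posterior Beta(15, 4)
obs 6: x=1 → posterior Beta(16, 4)
obs 7: x=0 → posterior Beta(16, 5)
obs 8: x=1 → posterior Beta(17, 5)
obs 9: x=0 → posterior Beta(17, 6)

alpha=17, beta=6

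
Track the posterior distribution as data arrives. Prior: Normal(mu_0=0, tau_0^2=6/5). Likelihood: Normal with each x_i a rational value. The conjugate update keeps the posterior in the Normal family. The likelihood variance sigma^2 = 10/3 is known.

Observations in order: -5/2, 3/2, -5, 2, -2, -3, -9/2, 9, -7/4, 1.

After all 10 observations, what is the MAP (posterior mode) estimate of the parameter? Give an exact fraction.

obs 1: x=-5/2 → posterior Normal(-45/68, 15/17)
obs 2: x=3/2 → posterior Normal(-9/43, 30/43)
obs 3: x=-5 → posterior Normal(-27/26, 15/26)
obs 4: x=2 → posterior Normal(-36/61, 30/61)
obs 5: x=-2 → posterior Normal(-27/35, 3/7)
obs 6: x=-3 → posterior Normal(-81/79, 30/79)
obs 7: x=-9/2 → posterior Normal(-243/176, 15/44)
obs 8: x=9 → posterior Normal(-81/194, 30/97)
obs 9: x=-7/4 → posterior Normal(-225/424, 15/53)
obs 10: x=1 → posterior Normal(-189/460, 6/23)

-189/460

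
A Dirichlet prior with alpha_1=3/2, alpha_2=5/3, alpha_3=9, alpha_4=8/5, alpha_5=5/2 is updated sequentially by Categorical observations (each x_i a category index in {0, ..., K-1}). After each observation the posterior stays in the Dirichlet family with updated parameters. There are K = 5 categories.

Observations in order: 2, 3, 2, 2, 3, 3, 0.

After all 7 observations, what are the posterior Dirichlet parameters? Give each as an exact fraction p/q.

alpha_1=5/2, alpha_2=5/3, alpha_3=12, alpha_4=23/5, alpha_5=5/2

obs 1: x=2 → posterior Dirichlet(3/2, 5/3, 10, 8/5, 5/2)
obs 2: x=3 → posterior Dirichlet(3/2, 5/3, 10, 13/5, 5/2)
obs 3: x=2 → posterior Dirichlet(3/2, 5/3, 11, 13/5, 5/2)
obs 4: x=2 → posterior Dirichlet(3/2, 5/3, 12, 13/5, 5/2)
obs 5: x=3 → posterior Dirichlet(3/2, 5/3, 12, 18/5, 5/2)
obs 6: x=3 → posterior Dirichlet(3/2, 5/3, 12, 23/5, 5/2)
obs 7: x=0 → posterior Dirichlet(5/2, 5/3, 12, 23/5, 5/2)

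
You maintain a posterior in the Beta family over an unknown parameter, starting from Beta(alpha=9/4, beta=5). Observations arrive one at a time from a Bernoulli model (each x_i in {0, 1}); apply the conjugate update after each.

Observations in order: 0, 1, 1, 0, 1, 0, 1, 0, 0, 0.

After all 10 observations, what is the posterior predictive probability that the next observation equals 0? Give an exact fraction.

obs 1: x=0 → posterior Beta(9/4, 6)
obs 2: x=1 → posterior Beta(13/4, 6)
obs 3: x=1 → posterior Beta(17/4, 6)
obs 4: x=0 → posterior Beta(17/4, 7)
obs 5: x=1 → posterior Beta(21/4, 7)
obs 6: x=0 → posterior Beta(21/4, 8)
obs 7: x=1 → posterior Beta(25/4, 8)
obs 8: x=0 → posterior Beta(25/4, 9)
obs 9: x=0 → posterior Beta(25/4, 10)
obs 10: x=0 → posterior Beta(25/4, 11)

44/69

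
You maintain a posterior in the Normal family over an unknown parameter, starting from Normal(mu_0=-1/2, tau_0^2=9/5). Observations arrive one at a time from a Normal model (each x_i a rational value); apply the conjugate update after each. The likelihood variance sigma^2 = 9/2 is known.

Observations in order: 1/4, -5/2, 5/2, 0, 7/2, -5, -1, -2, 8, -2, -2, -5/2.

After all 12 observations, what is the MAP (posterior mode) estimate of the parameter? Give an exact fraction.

obs 1: x=1/4 → posterior Normal(-2/7, 9/7)
obs 2: x=-5/2 → posterior Normal(-7/9, 1)
obs 3: x=5/2 → posterior Normal(-2/11, 9/11)
obs 4: x=0 → posterior Normal(-2/13, 9/13)
obs 5: x=7/2 → posterior Normal(1/3, 3/5)
obs 6: x=-5 → posterior Normal(-5/17, 9/17)
obs 7: x=-1 → posterior Normal(-7/19, 9/19)
obs 8: x=-2 → posterior Normal(-11/21, 3/7)
obs 9: x=8 → posterior Normal(5/23, 9/23)
obs 10: x=-2 → posterior Normal(1/25, 9/25)
obs 11: x=-2 → posterior Normal(-1/9, 1/3)
obs 12: x=-5/2 → posterior Normal(-8/29, 9/29)

-8/29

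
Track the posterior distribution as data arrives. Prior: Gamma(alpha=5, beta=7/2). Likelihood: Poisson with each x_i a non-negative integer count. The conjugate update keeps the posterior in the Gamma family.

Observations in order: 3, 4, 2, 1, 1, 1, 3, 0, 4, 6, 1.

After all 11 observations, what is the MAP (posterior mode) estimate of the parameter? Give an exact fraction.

obs 1: x=3 → posterior Gamma(8, 9/2)
obs 2: x=4 → posterior Gamma(12, 11/2)
obs 3: x=2 → posterior Gamma(14, 13/2)
obs 4: x=1 → posterior Gamma(15, 15/2)
obs 5: x=1 → posterior Gamma(16, 17/2)
obs 6: x=1 → posterior Gamma(17, 19/2)
obs 7: x=3 → posterior Gamma(20, 21/2)
obs 8: x=0 → posterior Gamma(20, 23/2)
obs 9: x=4 → posterior Gamma(24, 25/2)
obs 10: x=6 → posterior Gamma(30, 27/2)
obs 11: x=1 → posterior Gamma(31, 29/2)

60/29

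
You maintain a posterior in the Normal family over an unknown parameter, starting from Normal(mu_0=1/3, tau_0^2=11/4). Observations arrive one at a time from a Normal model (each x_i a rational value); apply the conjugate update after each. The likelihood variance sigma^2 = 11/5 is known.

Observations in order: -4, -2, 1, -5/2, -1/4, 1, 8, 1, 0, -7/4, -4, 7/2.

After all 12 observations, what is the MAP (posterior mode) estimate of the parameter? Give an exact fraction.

1/48

obs 1: x=-4 → posterior Normal(-56/27, 11/9)
obs 2: x=-2 → posterior Normal(-43/21, 11/14)
obs 3: x=1 → posterior Normal(-71/57, 11/19)
obs 4: x=-5/2 → posterior Normal(-217/144, 11/24)
obs 5: x=-1/4 → posterior Normal(-449/348, 11/29)
obs 6: x=1 → posterior Normal(-389/408, 11/34)
obs 7: x=8 → posterior Normal(7/36, 11/39)
obs 8: x=1 → posterior Normal(151/528, 1/4)
obs 9: x=0 → posterior Normal(151/588, 11/49)
obs 10: x=-7/4 → posterior Normal(23/324, 11/54)
obs 11: x=-4 → posterior Normal(-97/354, 11/59)
obs 12: x=7/2 → posterior Normal(1/48, 11/64)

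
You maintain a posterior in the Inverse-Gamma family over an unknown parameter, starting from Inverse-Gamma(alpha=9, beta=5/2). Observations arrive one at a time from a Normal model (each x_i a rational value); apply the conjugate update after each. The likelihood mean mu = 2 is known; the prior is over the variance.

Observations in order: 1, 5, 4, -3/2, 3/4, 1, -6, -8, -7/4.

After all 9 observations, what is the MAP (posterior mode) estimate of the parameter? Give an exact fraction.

obs 1: x=1 → posterior Inverse-Gamma(19/2, 3)
obs 2: x=5 → posterior Inverse-Gamma(10, 15/2)
obs 3: x=4 → posterior Inverse-Gamma(21/2, 19/2)
obs 4: x=-3/2 → posterior Inverse-Gamma(11, 125/8)
obs 5: x=3/4 → posterior Inverse-Gamma(23/2, 525/32)
obs 6: x=1 → posterior Inverse-Gamma(12, 541/32)
obs 7: x=-6 → posterior Inverse-Gamma(25/2, 1565/32)
obs 8: x=-8 → posterior Inverse-Gamma(13, 3165/32)
obs 9: x=-7/4 → posterior Inverse-Gamma(27/2, 1695/16)

1695/232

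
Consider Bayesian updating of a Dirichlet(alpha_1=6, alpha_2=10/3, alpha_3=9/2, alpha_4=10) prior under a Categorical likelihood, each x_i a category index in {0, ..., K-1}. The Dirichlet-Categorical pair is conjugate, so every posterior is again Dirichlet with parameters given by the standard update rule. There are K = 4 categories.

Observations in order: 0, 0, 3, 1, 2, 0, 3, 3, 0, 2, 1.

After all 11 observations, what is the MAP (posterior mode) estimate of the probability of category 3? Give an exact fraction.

obs 1: x=0 → posterior Dirichlet(7, 10/3, 9/2, 10)
obs 2: x=0 → posterior Dirichlet(8, 10/3, 9/2, 10)
obs 3: x=3 → posterior Dirichlet(8, 10/3, 9/2, 11)
obs 4: x=1 → posterior Dirichlet(8, 13/3, 9/2, 11)
obs 5: x=2 → posterior Dirichlet(8, 13/3, 11/2, 11)
obs 6: x=0 → posterior Dirichlet(9, 13/3, 11/2, 11)
obs 7: x=3 → posterior Dirichlet(9, 13/3, 11/2, 12)
obs 8: x=3 → posterior Dirichlet(9, 13/3, 11/2, 13)
obs 9: x=0 → posterior Dirichlet(10, 13/3, 11/2, 13)
obs 10: x=2 → posterior Dirichlet(10, 13/3, 13/2, 13)
obs 11: x=1 → posterior Dirichlet(10, 16/3, 13/2, 13)

72/185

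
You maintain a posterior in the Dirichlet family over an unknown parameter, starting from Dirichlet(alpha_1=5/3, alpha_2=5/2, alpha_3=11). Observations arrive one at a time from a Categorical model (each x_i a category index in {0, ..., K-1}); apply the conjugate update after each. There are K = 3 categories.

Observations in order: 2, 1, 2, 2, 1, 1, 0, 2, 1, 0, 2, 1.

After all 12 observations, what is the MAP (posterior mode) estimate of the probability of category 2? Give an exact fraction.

obs 1: x=2 → posterior Dirichlet(5/3, 5/2, 12)
obs 2: x=1 → posterior Dirichlet(5/3, 7/2, 12)
obs 3: x=2 → posterior Dirichlet(5/3, 7/2, 13)
obs 4: x=2 → posterior Dirichlet(5/3, 7/2, 14)
obs 5: x=1 → posterior Dirichlet(5/3, 9/2, 14)
obs 6: x=1 → posterior Dirichlet(5/3, 11/2, 14)
obs 7: x=0 → posterior Dirichlet(8/3, 11/2, 14)
obs 8: x=2 → posterior Dirichlet(8/3, 11/2, 15)
obs 9: x=1 → posterior Dirichlet(8/3, 13/2, 15)
obs 10: x=0 → posterior Dirichlet(11/3, 13/2, 15)
obs 11: x=2 → posterior Dirichlet(11/3, 13/2, 16)
obs 12: x=1 → posterior Dirichlet(11/3, 15/2, 16)

18/29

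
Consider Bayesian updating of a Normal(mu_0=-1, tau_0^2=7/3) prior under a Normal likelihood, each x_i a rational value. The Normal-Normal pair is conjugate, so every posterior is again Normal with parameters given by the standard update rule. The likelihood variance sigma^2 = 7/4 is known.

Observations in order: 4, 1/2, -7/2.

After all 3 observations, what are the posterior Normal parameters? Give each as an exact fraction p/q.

mu_0=1/15, tau_0^2=7/15

obs 1: x=4 → posterior Normal(13/7, 1)
obs 2: x=1/2 → posterior Normal(15/11, 7/11)
obs 3: x=-7/2 → posterior Normal(1/15, 7/15)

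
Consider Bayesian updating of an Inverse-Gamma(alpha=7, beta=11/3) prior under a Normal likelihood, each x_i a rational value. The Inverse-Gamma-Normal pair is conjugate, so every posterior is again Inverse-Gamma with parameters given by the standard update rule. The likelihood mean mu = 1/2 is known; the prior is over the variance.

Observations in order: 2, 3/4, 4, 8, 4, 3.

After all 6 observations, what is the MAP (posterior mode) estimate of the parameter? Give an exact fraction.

4639/1056

obs 1: x=2 → posterior Inverse-Gamma(15/2, 115/24)
obs 2: x=3/4 → posterior Inverse-Gamma(8, 463/96)
obs 3: x=4 → posterior Inverse-Gamma(17/2, 1051/96)
obs 4: x=8 → posterior Inverse-Gamma(9, 3751/96)
obs 5: x=4 → posterior Inverse-Gamma(19/2, 4339/96)
obs 6: x=3 → posterior Inverse-Gamma(10, 4639/96)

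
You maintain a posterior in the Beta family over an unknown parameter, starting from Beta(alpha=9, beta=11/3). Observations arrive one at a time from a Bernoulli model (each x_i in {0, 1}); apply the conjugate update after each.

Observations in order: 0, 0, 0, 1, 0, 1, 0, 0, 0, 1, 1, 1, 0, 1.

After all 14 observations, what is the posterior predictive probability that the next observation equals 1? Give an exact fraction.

9/16

obs 1: x=0 → posterior Beta(9, 14/3)
obs 2: x=0 → posterior Beta(9, 17/3)
obs 3: x=0 → posterior Beta(9, 20/3)
obs 4: x=1 → posterior Beta(10, 20/3)
obs 5: x=0 → posterior Beta(10, 23/3)
obs 6: x=1 → posterior Beta(11, 23/3)
obs 7: x=0 → posterior Beta(11, 26/3)
obs 8: x=0 → posterior Beta(11, 29/3)
obs 9: x=0 → posterior Beta(11, 32/3)
obs 10: x=1 → posterior Beta(12, 32/3)
obs 11: x=1 → posterior Beta(13, 32/3)
obs 12: x=1 → posterior Beta(14, 32/3)
obs 13: x=0 → posterior Beta(14, 35/3)
obs 14: x=1 → posterior Beta(15, 35/3)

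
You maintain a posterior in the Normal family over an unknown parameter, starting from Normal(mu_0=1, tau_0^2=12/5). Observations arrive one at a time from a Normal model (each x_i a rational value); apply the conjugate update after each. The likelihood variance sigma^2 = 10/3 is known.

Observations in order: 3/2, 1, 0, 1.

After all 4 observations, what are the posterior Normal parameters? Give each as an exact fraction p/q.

mu_0=88/97, tau_0^2=60/97

obs 1: x=3/2 → posterior Normal(52/43, 60/43)
obs 2: x=1 → posterior Normal(70/61, 60/61)
obs 3: x=0 → posterior Normal(70/79, 60/79)
obs 4: x=1 → posterior Normal(88/97, 60/97)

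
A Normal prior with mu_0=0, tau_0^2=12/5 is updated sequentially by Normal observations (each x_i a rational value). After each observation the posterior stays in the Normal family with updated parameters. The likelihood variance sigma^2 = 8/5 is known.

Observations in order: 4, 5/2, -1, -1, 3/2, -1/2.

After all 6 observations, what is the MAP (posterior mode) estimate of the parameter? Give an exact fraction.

33/40

obs 1: x=4 → posterior Normal(12/5, 24/25)
obs 2: x=5/2 → posterior Normal(39/16, 3/5)
obs 3: x=-1 → posterior Normal(3/2, 24/55)
obs 4: x=-1 → posterior Normal(27/28, 12/35)
obs 5: x=3/2 → posterior Normal(18/17, 24/85)
obs 6: x=-1/2 → posterior Normal(33/40, 6/25)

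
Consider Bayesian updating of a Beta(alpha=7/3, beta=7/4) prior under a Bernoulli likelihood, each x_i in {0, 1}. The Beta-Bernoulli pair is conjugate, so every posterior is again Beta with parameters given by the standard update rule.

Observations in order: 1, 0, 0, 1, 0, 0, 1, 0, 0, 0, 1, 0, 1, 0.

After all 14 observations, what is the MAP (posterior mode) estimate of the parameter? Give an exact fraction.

obs 1: x=1 → posterior Beta(10/3, 7/4)
obs 2: x=0 → posterior Beta(10/3, 11/4)
obs 3: x=0 → posterior Beta(10/3, 15/4)
obs 4: x=1 → posterior Beta(13/3, 15/4)
obs 5: x=0 → posterior Beta(13/3, 19/4)
obs 6: x=0 → posterior Beta(13/3, 23/4)
obs 7: x=1 → posterior Beta(16/3, 23/4)
obs 8: x=0 → posterior Beta(16/3, 27/4)
obs 9: x=0 → posterior Beta(16/3, 31/4)
obs 10: x=0 → posterior Beta(16/3, 35/4)
obs 11: x=1 → posterior Beta(19/3, 35/4)
obs 12: x=0 → posterior Beta(19/3, 39/4)
obs 13: x=1 → posterior Beta(22/3, 39/4)
obs 14: x=0 → posterior Beta(22/3, 43/4)

76/193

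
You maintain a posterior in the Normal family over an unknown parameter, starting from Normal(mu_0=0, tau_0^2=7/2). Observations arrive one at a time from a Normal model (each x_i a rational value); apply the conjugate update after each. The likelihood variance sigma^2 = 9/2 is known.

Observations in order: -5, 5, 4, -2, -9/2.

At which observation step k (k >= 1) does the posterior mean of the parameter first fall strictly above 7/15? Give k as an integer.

obs 1: x=-5 → posterior Normal(-35/16, 63/32)
obs 2: x=5 → posterior Normal(0, 63/46)
obs 3: x=4 → posterior Normal(14/15, 21/20)
obs 4: x=-2 → posterior Normal(14/37, 63/74)
obs 5: x=-9/2 → posterior Normal(-35/88, 63/88)

k = 3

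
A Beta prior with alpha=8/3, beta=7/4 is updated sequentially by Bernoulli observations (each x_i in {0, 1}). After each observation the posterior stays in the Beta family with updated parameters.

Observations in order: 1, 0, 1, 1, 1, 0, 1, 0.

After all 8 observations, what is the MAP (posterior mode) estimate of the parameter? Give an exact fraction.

obs 1: x=1 → posterior Beta(11/3, 7/4)
obs 2: x=0 → posterior Beta(11/3, 11/4)
obs 3: x=1 → posterior Beta(14/3, 11/4)
obs 4: x=1 → posterior Beta(17/3, 11/4)
obs 5: x=1 → posterior Beta(20/3, 11/4)
obs 6: x=0 → posterior Beta(20/3, 15/4)
obs 7: x=1 → posterior Beta(23/3, 15/4)
obs 8: x=0 → posterior Beta(23/3, 19/4)

16/25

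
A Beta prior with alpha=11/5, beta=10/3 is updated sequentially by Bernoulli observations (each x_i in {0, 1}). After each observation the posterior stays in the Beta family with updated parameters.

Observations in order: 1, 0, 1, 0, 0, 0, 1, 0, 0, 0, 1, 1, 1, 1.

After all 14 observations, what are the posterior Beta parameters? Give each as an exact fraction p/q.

obs 1: x=1 → posterior Beta(16/5, 10/3)
obs 2: x=0 → posterior Beta(16/5, 13/3)
obs 3: x=1 → posterior Beta(21/5, 13/3)
obs 4: x=0 → posterior Beta(21/5, 16/3)
obs 5: x=0 → posterior Beta(21/5, 19/3)
obs 6: x=0 → posterior Beta(21/5, 22/3)
obs 7: x=1 → posterior Beta(26/5, 22/3)
obs 8: x=0 → posterior Beta(26/5, 25/3)
obs 9: x=0 → posterior Beta(26/5, 28/3)
obs 10: x=0 → posterior Beta(26/5, 31/3)
obs 11: x=1 → posterior Beta(31/5, 31/3)
obs 12: x=1 → posterior Beta(36/5, 31/3)
obs 13: x=1 → posterior Beta(41/5, 31/3)
obs 14: x=1 → posterior Beta(46/5, 31/3)

alpha=46/5, beta=31/3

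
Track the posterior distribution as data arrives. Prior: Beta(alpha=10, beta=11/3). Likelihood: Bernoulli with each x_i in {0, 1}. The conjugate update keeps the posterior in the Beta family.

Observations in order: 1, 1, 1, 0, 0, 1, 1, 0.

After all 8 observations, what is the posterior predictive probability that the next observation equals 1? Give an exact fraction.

obs 1: x=1 → posterior Beta(11, 11/3)
obs 2: x=1 → posterior Beta(12, 11/3)
obs 3: x=1 → posterior Beta(13, 11/3)
obs 4: x=0 → posterior Beta(13, 14/3)
obs 5: x=0 → posterior Beta(13, 17/3)
obs 6: x=1 → posterior Beta(14, 17/3)
obs 7: x=1 → posterior Beta(15, 17/3)
obs 8: x=0 → posterior Beta(15, 20/3)

9/13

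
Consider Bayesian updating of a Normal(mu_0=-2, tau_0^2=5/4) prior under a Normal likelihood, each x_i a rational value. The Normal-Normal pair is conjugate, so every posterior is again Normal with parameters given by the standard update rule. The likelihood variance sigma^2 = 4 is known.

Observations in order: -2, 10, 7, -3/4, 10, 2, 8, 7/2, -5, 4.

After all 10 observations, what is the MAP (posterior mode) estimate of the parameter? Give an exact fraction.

obs 1: x=-2 → posterior Normal(-2, 20/21)
obs 2: x=10 → posterior Normal(4/13, 10/13)
obs 3: x=7 → posterior Normal(43/31, 20/31)
obs 4: x=-3/4 → posterior Normal(157/144, 5/9)
obs 5: x=10 → posterior Normal(357/164, 20/41)
obs 6: x=2 → posterior Normal(397/184, 10/23)
obs 7: x=8 → posterior Normal(557/204, 20/51)
obs 8: x=7/2 → posterior Normal(627/224, 5/14)
obs 9: x=-5 → posterior Normal(527/244, 20/61)
obs 10: x=4 → posterior Normal(607/264, 10/33)

607/264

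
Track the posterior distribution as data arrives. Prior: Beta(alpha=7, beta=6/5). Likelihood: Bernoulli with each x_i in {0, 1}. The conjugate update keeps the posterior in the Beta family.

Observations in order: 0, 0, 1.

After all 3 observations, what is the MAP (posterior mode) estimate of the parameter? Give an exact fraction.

35/46

obs 1: x=0 → posterior Beta(7, 11/5)
obs 2: x=0 → posterior Beta(7, 16/5)
obs 3: x=1 → posterior Beta(8, 16/5)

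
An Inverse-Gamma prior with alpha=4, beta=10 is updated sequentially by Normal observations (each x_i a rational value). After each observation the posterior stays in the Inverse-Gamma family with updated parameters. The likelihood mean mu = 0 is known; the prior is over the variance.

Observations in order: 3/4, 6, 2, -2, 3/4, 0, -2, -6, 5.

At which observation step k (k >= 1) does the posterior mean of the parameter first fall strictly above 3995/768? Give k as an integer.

k = 2

obs 1: x=3/4 → posterior Inverse-Gamma(9/2, 329/32)
obs 2: x=6 → posterior Inverse-Gamma(5, 905/32)
obs 3: x=2 → posterior Inverse-Gamma(11/2, 969/32)
obs 4: x=-2 → posterior Inverse-Gamma(6, 1033/32)
obs 5: x=3/4 → posterior Inverse-Gamma(13/2, 521/16)
obs 6: x=0 → posterior Inverse-Gamma(7, 521/16)
obs 7: x=-2 → posterior Inverse-Gamma(15/2, 553/16)
obs 8: x=-6 → posterior Inverse-Gamma(8, 841/16)
obs 9: x=5 → posterior Inverse-Gamma(17/2, 1041/16)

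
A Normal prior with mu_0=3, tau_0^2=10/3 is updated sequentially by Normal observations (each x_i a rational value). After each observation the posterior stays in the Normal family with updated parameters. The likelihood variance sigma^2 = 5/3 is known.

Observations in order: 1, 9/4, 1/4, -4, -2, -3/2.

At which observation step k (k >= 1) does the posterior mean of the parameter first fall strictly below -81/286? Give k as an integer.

k = 6

obs 1: x=1 → posterior Normal(5/3, 10/9)
obs 2: x=9/4 → posterior Normal(19/10, 2/3)
obs 3: x=1/4 → posterior Normal(10/7, 10/21)
obs 4: x=-4 → posterior Normal(2/9, 10/27)
obs 5: x=-2 → posterior Normal(-2/11, 10/33)
obs 6: x=-3/2 → posterior Normal(-5/13, 10/39)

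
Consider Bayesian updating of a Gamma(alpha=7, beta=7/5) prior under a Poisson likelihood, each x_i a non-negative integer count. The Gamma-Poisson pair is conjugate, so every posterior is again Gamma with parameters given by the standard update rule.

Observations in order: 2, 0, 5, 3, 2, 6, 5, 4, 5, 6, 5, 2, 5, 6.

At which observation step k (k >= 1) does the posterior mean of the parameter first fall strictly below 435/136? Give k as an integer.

obs 1: x=2 → posterior Gamma(9, 12/5)
obs 2: x=0 → posterior Gamma(9, 17/5)
obs 3: x=5 → posterior Gamma(14, 22/5)
obs 4: x=3 → posterior Gamma(17, 27/5)
obs 5: x=2 → posterior Gamma(19, 32/5)
obs 6: x=6 → posterior Gamma(25, 37/5)
obs 7: x=5 → posterior Gamma(30, 42/5)
obs 8: x=4 → posterior Gamma(34, 47/5)
obs 9: x=5 → posterior Gamma(39, 52/5)
obs 10: x=6 → posterior Gamma(45, 57/5)
obs 11: x=5 → posterior Gamma(50, 62/5)
obs 12: x=2 → posterior Gamma(52, 67/5)
obs 13: x=5 → posterior Gamma(57, 72/5)
obs 14: x=6 → posterior Gamma(63, 77/5)

k = 2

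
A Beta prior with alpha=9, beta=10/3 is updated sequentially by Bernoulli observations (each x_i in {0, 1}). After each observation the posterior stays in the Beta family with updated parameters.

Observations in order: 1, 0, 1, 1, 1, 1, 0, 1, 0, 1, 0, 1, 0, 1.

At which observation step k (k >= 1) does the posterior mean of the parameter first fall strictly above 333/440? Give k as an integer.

k = 6

obs 1: x=1 → posterior Beta(10, 10/3)
obs 2: x=0 → posterior Beta(10, 13/3)
obs 3: x=1 → posterior Beta(11, 13/3)
obs 4: x=1 → posterior Beta(12, 13/3)
obs 5: x=1 → posterior Beta(13, 13/3)
obs 6: x=1 → posterior Beta(14, 13/3)
obs 7: x=0 → posterior Beta(14, 16/3)
obs 8: x=1 → posterior Beta(15, 16/3)
obs 9: x=0 → posterior Beta(15, 19/3)
obs 10: x=1 → posterior Beta(16, 19/3)
obs 11: x=0 → posterior Beta(16, 22/3)
obs 12: x=1 → posterior Beta(17, 22/3)
obs 13: x=0 → posterior Beta(17, 25/3)
obs 14: x=1 → posterior Beta(18, 25/3)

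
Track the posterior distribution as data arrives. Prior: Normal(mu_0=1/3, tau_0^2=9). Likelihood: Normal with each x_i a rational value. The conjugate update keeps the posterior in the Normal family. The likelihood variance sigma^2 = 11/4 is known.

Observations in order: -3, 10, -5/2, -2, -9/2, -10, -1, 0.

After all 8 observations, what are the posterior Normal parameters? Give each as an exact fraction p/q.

mu_0=-1393/897, tau_0^2=99/299

obs 1: x=-3 → posterior Normal(-313/141, 99/47)
obs 2: x=10 → posterior Normal(767/249, 99/83)
obs 3: x=-5/2 → posterior Normal(71/51, 99/119)
obs 4: x=-2 → posterior Normal(281/465, 99/155)
obs 5: x=-9/2 → posterior Normal(-205/573, 99/191)
obs 6: x=-10 → posterior Normal(-1285/681, 99/227)
obs 7: x=-1 → posterior Normal(-1393/789, 99/263)
obs 8: x=0 → posterior Normal(-1393/897, 99/299)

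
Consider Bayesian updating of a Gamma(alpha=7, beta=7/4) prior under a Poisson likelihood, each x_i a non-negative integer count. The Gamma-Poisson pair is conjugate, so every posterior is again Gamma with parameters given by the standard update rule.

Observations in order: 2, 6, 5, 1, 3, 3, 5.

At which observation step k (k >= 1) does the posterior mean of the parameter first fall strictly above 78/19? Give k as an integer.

k = 3

obs 1: x=2 → posterior Gamma(9, 11/4)
obs 2: x=6 → posterior Gamma(15, 15/4)
obs 3: x=5 → posterior Gamma(20, 19/4)
obs 4: x=1 → posterior Gamma(21, 23/4)
obs 5: x=3 → posterior Gamma(24, 27/4)
obs 6: x=3 → posterior Gamma(27, 31/4)
obs 7: x=5 → posterior Gamma(32, 35/4)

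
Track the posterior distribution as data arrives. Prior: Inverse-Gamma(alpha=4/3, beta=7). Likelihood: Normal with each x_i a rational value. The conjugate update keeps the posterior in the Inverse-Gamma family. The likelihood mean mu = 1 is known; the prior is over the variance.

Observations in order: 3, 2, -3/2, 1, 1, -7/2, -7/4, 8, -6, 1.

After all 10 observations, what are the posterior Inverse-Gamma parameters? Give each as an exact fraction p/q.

alpha=19/3, beta=2417/32

obs 1: x=3 → posterior Inverse-Gamma(11/6, 9)
obs 2: x=2 → posterior Inverse-Gamma(7/3, 19/2)
obs 3: x=-3/2 → posterior Inverse-Gamma(17/6, 101/8)
obs 4: x=1 → posterior Inverse-Gamma(10/3, 101/8)
obs 5: x=1 → posterior Inverse-Gamma(23/6, 101/8)
obs 6: x=-7/2 → posterior Inverse-Gamma(13/3, 91/4)
obs 7: x=-7/4 → posterior Inverse-Gamma(29/6, 849/32)
obs 8: x=8 → posterior Inverse-Gamma(16/3, 1633/32)
obs 9: x=-6 → posterior Inverse-Gamma(35/6, 2417/32)
obs 10: x=1 → posterior Inverse-Gamma(19/3, 2417/32)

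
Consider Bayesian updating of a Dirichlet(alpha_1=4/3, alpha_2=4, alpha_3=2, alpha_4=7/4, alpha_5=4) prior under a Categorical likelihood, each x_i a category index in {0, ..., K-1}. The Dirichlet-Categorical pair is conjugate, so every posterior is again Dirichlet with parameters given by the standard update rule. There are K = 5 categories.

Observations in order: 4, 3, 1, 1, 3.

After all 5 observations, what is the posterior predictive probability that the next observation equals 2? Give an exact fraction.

24/217

obs 1: x=4 → posterior Dirichlet(4/3, 4, 2, 7/4, 5)
obs 2: x=3 → posterior Dirichlet(4/3, 4, 2, 11/4, 5)
obs 3: x=1 → posterior Dirichlet(4/3, 5, 2, 11/4, 5)
obs 4: x=1 → posterior Dirichlet(4/3, 6, 2, 11/4, 5)
obs 5: x=3 → posterior Dirichlet(4/3, 6, 2, 15/4, 5)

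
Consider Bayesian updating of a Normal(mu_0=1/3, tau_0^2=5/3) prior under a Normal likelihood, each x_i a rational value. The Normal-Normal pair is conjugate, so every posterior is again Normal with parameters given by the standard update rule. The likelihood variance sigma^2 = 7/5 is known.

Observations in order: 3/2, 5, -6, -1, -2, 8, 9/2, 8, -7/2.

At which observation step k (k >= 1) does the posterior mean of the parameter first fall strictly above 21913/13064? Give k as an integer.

obs 1: x=3/2 → posterior Normal(89/92, 35/46)
obs 2: x=5 → posterior Normal(339/142, 35/71)
obs 3: x=-6 → posterior Normal(13/64, 35/96)
obs 4: x=-1 → posterior Normal(-1/22, 35/121)
obs 5: x=-2 → posterior Normal(-111/292, 35/146)
obs 6: x=8 → posterior Normal(289/342, 35/171)
obs 7: x=9/2 → posterior Normal(257/196, 5/28)
obs 8: x=8 → posterior Normal(457/221, 35/221)
obs 9: x=-7/2 → posterior Normal(739/492, 35/246)

k = 2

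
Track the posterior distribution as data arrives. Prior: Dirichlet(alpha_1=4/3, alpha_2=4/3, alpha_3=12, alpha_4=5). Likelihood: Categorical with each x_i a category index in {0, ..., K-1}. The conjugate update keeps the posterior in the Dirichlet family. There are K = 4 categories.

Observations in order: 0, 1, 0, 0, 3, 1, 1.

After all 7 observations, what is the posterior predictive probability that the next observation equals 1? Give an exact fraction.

obs 1: x=0 → posterior Dirichlet(7/3, 4/3, 12, 5)
obs 2: x=1 → posterior Dirichlet(7/3, 7/3, 12, 5)
obs 3: x=0 → posterior Dirichlet(10/3, 7/3, 12, 5)
obs 4: x=0 → posterior Dirichlet(13/3, 7/3, 12, 5)
obs 5: x=3 → posterior Dirichlet(13/3, 7/3, 12, 6)
obs 6: x=1 → posterior Dirichlet(13/3, 10/3, 12, 6)
obs 7: x=1 → posterior Dirichlet(13/3, 13/3, 12, 6)

13/80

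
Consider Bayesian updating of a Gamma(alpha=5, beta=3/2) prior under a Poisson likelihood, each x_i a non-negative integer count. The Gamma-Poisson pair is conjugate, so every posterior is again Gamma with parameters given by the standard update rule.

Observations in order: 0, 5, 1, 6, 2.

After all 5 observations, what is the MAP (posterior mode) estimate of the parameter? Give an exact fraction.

obs 1: x=0 → posterior Gamma(5, 5/2)
obs 2: x=5 → posterior Gamma(10, 7/2)
obs 3: x=1 → posterior Gamma(11, 9/2)
obs 4: x=6 → posterior Gamma(17, 11/2)
obs 5: x=2 → posterior Gamma(19, 13/2)

36/13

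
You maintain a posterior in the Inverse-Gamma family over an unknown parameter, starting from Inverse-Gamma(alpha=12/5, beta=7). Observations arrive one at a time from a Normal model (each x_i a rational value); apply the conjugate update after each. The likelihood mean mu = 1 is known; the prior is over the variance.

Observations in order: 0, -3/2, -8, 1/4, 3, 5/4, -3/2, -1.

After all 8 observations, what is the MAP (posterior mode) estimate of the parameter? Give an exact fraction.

4685/592

obs 1: x=0 → posterior Inverse-Gamma(29/10, 15/2)
obs 2: x=-3/2 → posterior Inverse-Gamma(17/5, 85/8)
obs 3: x=-8 → posterior Inverse-Gamma(39/10, 409/8)
obs 4: x=1/4 → posterior Inverse-Gamma(22/5, 1645/32)
obs 5: x=3 → posterior Inverse-Gamma(49/10, 1709/32)
obs 6: x=5/4 → posterior Inverse-Gamma(27/5, 855/16)
obs 7: x=-3/2 → posterior Inverse-Gamma(59/10, 905/16)
obs 8: x=-1 → posterior Inverse-Gamma(32/5, 937/16)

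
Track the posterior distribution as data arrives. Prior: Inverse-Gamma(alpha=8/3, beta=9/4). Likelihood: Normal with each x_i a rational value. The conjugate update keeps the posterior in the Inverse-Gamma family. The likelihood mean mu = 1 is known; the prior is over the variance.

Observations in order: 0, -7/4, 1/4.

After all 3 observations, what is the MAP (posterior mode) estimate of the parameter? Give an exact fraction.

obs 1: x=0 → posterior Inverse-Gamma(19/6, 11/4)
obs 2: x=-7/4 → posterior Inverse-Gamma(11/3, 209/32)
obs 3: x=1/4 → posterior Inverse-Gamma(25/6, 109/16)

327/248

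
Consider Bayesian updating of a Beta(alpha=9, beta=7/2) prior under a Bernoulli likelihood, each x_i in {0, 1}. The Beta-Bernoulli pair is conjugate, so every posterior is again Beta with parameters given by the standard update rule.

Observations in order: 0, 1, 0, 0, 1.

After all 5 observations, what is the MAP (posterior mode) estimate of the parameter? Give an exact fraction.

obs 1: x=0 → posterior Beta(9, 9/2)
obs 2: x=1 → posterior Beta(10, 9/2)
obs 3: x=0 → posterior Beta(10, 11/2)
obs 4: x=0 → posterior Beta(10, 13/2)
obs 5: x=1 → posterior Beta(11, 13/2)

20/31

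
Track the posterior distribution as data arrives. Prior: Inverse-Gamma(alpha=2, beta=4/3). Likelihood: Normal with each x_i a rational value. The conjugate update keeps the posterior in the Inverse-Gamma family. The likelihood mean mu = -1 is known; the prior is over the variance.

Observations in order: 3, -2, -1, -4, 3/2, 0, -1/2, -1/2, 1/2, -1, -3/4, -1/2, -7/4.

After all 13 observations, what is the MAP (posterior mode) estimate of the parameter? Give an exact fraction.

obs 1: x=3 → posterior Inverse-Gamma(5/2, 28/3)
obs 2: x=-2 → posterior Inverse-Gamma(3, 59/6)
obs 3: x=-1 → posterior Inverse-Gamma(7/2, 59/6)
obs 4: x=-4 → posterior Inverse-Gamma(4, 43/3)
obs 5: x=3/2 → posterior Inverse-Gamma(9/2, 419/24)
obs 6: x=0 → posterior Inverse-Gamma(5, 431/24)
obs 7: x=-1/2 → posterior Inverse-Gamma(11/2, 217/12)
obs 8: x=-1/2 → posterior Inverse-Gamma(6, 437/24)
obs 9: x=1/2 → posterior Inverse-Gamma(13/2, 58/3)
obs 10: x=-1 → posterior Inverse-Gamma(7, 58/3)
obs 11: x=-3/4 → posterior Inverse-Gamma(15/2, 1859/96)
obs 12: x=-1/2 → posterior Inverse-Gamma(8, 1871/96)
obs 13: x=-7/4 → posterior Inverse-Gamma(17/2, 949/48)

949/456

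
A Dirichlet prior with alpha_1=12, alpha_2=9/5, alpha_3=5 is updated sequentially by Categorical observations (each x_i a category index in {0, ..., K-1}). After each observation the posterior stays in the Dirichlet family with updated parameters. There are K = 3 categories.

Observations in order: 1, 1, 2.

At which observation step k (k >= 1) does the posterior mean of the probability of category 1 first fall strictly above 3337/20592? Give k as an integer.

obs 1: x=1 → posterior Dirichlet(12, 14/5, 5)
obs 2: x=1 → posterior Dirichlet(12, 19/5, 5)
obs 3: x=2 → posterior Dirichlet(12, 19/5, 6)

k = 2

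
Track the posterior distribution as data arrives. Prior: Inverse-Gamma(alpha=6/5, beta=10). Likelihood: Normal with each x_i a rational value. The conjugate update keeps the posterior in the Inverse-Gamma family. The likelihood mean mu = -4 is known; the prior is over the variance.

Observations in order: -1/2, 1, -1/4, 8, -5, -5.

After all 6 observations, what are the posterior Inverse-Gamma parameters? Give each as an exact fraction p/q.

alpha=21/5, beta=3477/32

obs 1: x=-1/2 → posterior Inverse-Gamma(17/10, 129/8)
obs 2: x=1 → posterior Inverse-Gamma(11/5, 229/8)
obs 3: x=-1/4 → posterior Inverse-Gamma(27/10, 1141/32)
obs 4: x=8 → posterior Inverse-Gamma(16/5, 3445/32)
obs 5: x=-5 → posterior Inverse-Gamma(37/10, 3461/32)
obs 6: x=-5 → posterior Inverse-Gamma(21/5, 3477/32)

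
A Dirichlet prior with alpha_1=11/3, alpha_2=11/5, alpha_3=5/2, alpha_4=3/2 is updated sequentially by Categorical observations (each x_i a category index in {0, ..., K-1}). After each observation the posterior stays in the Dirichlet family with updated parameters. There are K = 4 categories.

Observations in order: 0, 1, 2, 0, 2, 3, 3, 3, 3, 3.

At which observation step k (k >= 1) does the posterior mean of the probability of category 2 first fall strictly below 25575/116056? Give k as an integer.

k = 2

obs 1: x=0 → posterior Dirichlet(14/3, 11/5, 5/2, 3/2)
obs 2: x=1 → posterior Dirichlet(14/3, 16/5, 5/2, 3/2)
obs 3: x=2 → posterior Dirichlet(14/3, 16/5, 7/2, 3/2)
obs 4: x=0 → posterior Dirichlet(17/3, 16/5, 7/2, 3/2)
obs 5: x=2 → posterior Dirichlet(17/3, 16/5, 9/2, 3/2)
obs 6: x=3 → posterior Dirichlet(17/3, 16/5, 9/2, 5/2)
obs 7: x=3 → posterior Dirichlet(17/3, 16/5, 9/2, 7/2)
obs 8: x=3 → posterior Dirichlet(17/3, 16/5, 9/2, 9/2)
obs 9: x=3 → posterior Dirichlet(17/3, 16/5, 9/2, 11/2)
obs 10: x=3 → posterior Dirichlet(17/3, 16/5, 9/2, 13/2)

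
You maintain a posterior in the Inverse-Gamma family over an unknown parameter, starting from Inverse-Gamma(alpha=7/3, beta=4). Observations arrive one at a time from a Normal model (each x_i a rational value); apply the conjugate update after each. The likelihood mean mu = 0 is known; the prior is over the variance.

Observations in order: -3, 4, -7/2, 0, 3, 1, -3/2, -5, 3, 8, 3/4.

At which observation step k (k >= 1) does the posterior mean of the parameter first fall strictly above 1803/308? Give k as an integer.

k = 2

obs 1: x=-3 → posterior Inverse-Gamma(17/6, 17/2)
obs 2: x=4 → posterior Inverse-Gamma(10/3, 33/2)
obs 3: x=-7/2 → posterior Inverse-Gamma(23/6, 181/8)
obs 4: x=0 → posterior Inverse-Gamma(13/3, 181/8)
obs 5: x=3 → posterior Inverse-Gamma(29/6, 217/8)
obs 6: x=1 → posterior Inverse-Gamma(16/3, 221/8)
obs 7: x=-3/2 → posterior Inverse-Gamma(35/6, 115/4)
obs 8: x=-5 → posterior Inverse-Gamma(19/3, 165/4)
obs 9: x=3 → posterior Inverse-Gamma(41/6, 183/4)
obs 10: x=8 → posterior Inverse-Gamma(22/3, 311/4)
obs 11: x=3/4 → posterior Inverse-Gamma(47/6, 2497/32)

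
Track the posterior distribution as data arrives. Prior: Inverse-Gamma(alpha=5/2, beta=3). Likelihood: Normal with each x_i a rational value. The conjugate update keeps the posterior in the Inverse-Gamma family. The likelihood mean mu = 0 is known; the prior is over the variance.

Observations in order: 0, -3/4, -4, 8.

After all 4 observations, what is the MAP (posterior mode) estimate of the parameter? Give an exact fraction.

obs 1: x=0 → posterior Inverse-Gamma(3, 3)
obs 2: x=-3/4 → posterior Inverse-Gamma(7/2, 105/32)
obs 3: x=-4 → posterior Inverse-Gamma(4, 361/32)
obs 4: x=8 → posterior Inverse-Gamma(9/2, 1385/32)

1385/176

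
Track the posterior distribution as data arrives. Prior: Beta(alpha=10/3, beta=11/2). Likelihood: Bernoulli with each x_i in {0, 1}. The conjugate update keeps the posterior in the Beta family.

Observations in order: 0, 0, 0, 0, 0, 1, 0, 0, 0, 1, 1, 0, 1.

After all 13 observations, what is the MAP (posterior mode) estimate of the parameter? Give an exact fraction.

38/119

obs 1: x=0 → posterior Beta(10/3, 13/2)
obs 2: x=0 → posterior Beta(10/3, 15/2)
obs 3: x=0 → posterior Beta(10/3, 17/2)
obs 4: x=0 → posterior Beta(10/3, 19/2)
obs 5: x=0 → posterior Beta(10/3, 21/2)
obs 6: x=1 → posterior Beta(13/3, 21/2)
obs 7: x=0 → posterior Beta(13/3, 23/2)
obs 8: x=0 → posterior Beta(13/3, 25/2)
obs 9: x=0 → posterior Beta(13/3, 27/2)
obs 10: x=1 → posterior Beta(16/3, 27/2)
obs 11: x=1 → posterior Beta(19/3, 27/2)
obs 12: x=0 → posterior Beta(19/3, 29/2)
obs 13: x=1 → posterior Beta(22/3, 29/2)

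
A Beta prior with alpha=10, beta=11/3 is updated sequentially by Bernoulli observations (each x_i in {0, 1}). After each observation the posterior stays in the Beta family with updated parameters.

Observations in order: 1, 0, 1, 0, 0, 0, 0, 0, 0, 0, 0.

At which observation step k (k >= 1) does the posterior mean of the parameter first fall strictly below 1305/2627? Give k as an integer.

obs 1: x=1 → posterior Beta(11, 11/3)
obs 2: x=0 → posterior Beta(11, 14/3)
obs 3: x=1 → posterior Beta(12, 14/3)
obs 4: x=0 → posterior Beta(12, 17/3)
obs 5: x=0 → posterior Beta(12, 20/3)
obs 6: x=0 → posterior Beta(12, 23/3)
obs 7: x=0 → posterior Beta(12, 26/3)
obs 8: x=0 → posterior Beta(12, 29/3)
obs 9: x=0 → posterior Beta(12, 32/3)
obs 10: x=0 → posterior Beta(12, 35/3)
obs 11: x=0 → posterior Beta(12, 38/3)

k = 11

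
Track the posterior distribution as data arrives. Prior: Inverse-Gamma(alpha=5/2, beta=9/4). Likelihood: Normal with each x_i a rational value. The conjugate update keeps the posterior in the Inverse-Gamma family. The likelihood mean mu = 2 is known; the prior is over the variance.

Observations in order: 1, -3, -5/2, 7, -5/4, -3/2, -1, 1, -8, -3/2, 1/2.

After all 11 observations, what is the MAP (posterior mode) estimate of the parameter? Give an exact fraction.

obs 1: x=1 → posterior Inverse-Gamma(3, 11/4)
obs 2: x=-3 → posterior Inverse-Gamma(7/2, 61/4)
obs 3: x=-5/2 → posterior Inverse-Gamma(4, 203/8)
obs 4: x=7 → posterior Inverse-Gamma(9/2, 303/8)
obs 5: x=-5/4 → posterior Inverse-Gamma(5, 1381/32)
obs 6: x=-3/2 → posterior Inverse-Gamma(11/2, 1577/32)
obs 7: x=-1 → posterior Inverse-Gamma(6, 1721/32)
obs 8: x=1 → posterior Inverse-Gamma(13/2, 1737/32)
obs 9: x=-8 → posterior Inverse-Gamma(7, 3337/32)
obs 10: x=-3/2 → posterior Inverse-Gamma(15/2, 3533/32)
obs 11: x=1/2 → posterior Inverse-Gamma(8, 3569/32)

3569/288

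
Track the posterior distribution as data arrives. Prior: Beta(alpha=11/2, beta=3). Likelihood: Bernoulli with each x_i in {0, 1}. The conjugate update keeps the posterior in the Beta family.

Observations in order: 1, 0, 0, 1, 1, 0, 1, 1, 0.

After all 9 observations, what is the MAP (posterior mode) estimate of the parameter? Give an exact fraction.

19/31

obs 1: x=1 → posterior Beta(13/2, 3)
obs 2: x=0 → posterior Beta(13/2, 4)
obs 3: x=0 → posterior Beta(13/2, 5)
obs 4: x=1 → posterior Beta(15/2, 5)
obs 5: x=1 → posterior Beta(17/2, 5)
obs 6: x=0 → posterior Beta(17/2, 6)
obs 7: x=1 → posterior Beta(19/2, 6)
obs 8: x=1 → posterior Beta(21/2, 6)
obs 9: x=0 → posterior Beta(21/2, 7)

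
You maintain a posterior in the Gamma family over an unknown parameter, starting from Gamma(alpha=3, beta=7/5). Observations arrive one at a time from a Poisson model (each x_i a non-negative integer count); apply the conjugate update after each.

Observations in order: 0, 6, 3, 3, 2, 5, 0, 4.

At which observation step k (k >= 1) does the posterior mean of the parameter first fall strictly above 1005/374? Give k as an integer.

obs 1: x=0 → posterior Gamma(3, 12/5)
obs 2: x=6 → posterior Gamma(9, 17/5)
obs 3: x=3 → posterior Gamma(12, 22/5)
obs 4: x=3 → posterior Gamma(15, 27/5)
obs 5: x=2 → posterior Gamma(17, 32/5)
obs 6: x=5 → posterior Gamma(22, 37/5)
obs 7: x=0 → posterior Gamma(22, 42/5)
obs 8: x=4 → posterior Gamma(26, 47/5)

k = 3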